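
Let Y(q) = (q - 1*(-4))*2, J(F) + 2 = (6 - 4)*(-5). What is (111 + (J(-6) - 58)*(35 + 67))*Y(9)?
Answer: -182754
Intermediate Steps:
J(F) = -12 (J(F) = -2 + (6 - 4)*(-5) = -2 + 2*(-5) = -2 - 10 = -12)
Y(q) = 8 + 2*q (Y(q) = (q + 4)*2 = (4 + q)*2 = 8 + 2*q)
(111 + (J(-6) - 58)*(35 + 67))*Y(9) = (111 + (-12 - 58)*(35 + 67))*(8 + 2*9) = (111 - 70*102)*(8 + 18) = (111 - 7140)*26 = -7029*26 = -182754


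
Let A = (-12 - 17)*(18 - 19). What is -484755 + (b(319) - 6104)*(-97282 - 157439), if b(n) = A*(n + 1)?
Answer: -809478651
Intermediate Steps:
A = 29 (A = -29*(-1) = 29)
b(n) = 29 + 29*n (b(n) = 29*(n + 1) = 29*(1 + n) = 29 + 29*n)
-484755 + (b(319) - 6104)*(-97282 - 157439) = -484755 + ((29 + 29*319) - 6104)*(-97282 - 157439) = -484755 + ((29 + 9251) - 6104)*(-254721) = -484755 + (9280 - 6104)*(-254721) = -484755 + 3176*(-254721) = -484755 - 808993896 = -809478651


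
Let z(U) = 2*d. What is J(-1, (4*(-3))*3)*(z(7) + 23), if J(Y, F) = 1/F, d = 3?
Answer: -29/36 ≈ -0.80556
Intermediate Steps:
z(U) = 6 (z(U) = 2*3 = 6)
J(-1, (4*(-3))*3)*(z(7) + 23) = (6 + 23)/(((4*(-3))*3)) = 29/(-12*3) = 29/(-36) = -1/36*29 = -29/36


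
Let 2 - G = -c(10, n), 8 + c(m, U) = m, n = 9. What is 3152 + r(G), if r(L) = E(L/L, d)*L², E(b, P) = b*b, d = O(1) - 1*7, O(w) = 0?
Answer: 3168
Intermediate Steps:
c(m, U) = -8 + m
d = -7 (d = 0 - 1*7 = 0 - 7 = -7)
G = 4 (G = 2 - (-1)*(-8 + 10) = 2 - (-1)*2 = 2 - 1*(-2) = 2 + 2 = 4)
E(b, P) = b²
r(L) = L² (r(L) = (L/L)²*L² = 1²*L² = 1*L² = L²)
3152 + r(G) = 3152 + 4² = 3152 + 16 = 3168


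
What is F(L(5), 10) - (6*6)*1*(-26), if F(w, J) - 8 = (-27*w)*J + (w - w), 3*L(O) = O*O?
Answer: -1306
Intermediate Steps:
L(O) = O²/3 (L(O) = (O*O)/3 = O²/3)
F(w, J) = 8 - 27*J*w (F(w, J) = 8 + ((-27*w)*J + (w - w)) = 8 + (-27*J*w + 0) = 8 - 27*J*w)
F(L(5), 10) - (6*6)*1*(-26) = (8 - 27*10*(⅓)*5²) - (6*6)*1*(-26) = (8 - 27*10*(⅓)*25) - 36*1*(-26) = (8 - 27*10*25/3) - 36*(-26) = (8 - 2250) - 1*(-936) = -2242 + 936 = -1306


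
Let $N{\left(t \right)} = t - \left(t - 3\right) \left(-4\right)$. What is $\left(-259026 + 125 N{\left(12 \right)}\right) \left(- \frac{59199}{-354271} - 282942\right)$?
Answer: $\frac{25362841969237158}{354271} \approx 7.1592 \cdot 10^{10}$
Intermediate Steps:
$N{\left(t \right)} = -12 + 5 t$ ($N{\left(t \right)} = t - \left(-3 + t\right) \left(-4\right) = t - \left(12 - 4 t\right) = t + \left(-12 + 4 t\right) = -12 + 5 t$)
$\left(-259026 + 125 N{\left(12 \right)}\right) \left(- \frac{59199}{-354271} - 282942\right) = \left(-259026 + 125 \left(-12 + 5 \cdot 12\right)\right) \left(- \frac{59199}{-354271} - 282942\right) = \left(-259026 + 125 \left(-12 + 60\right)\right) \left(\left(-59199\right) \left(- \frac{1}{354271}\right) - 282942\right) = \left(-259026 + 125 \cdot 48\right) \left(\frac{59199}{354271} - 282942\right) = \left(-259026 + 6000\right) \left(- \frac{100238086083}{354271}\right) = \left(-253026\right) \left(- \frac{100238086083}{354271}\right) = \frac{25362841969237158}{354271}$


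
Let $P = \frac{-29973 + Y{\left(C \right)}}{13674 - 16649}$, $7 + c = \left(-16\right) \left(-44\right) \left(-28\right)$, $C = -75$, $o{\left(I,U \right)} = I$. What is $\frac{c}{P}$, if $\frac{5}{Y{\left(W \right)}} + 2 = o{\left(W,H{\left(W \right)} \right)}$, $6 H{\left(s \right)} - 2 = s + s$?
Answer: $- \frac{4517129925}{2307926} \approx -1957.2$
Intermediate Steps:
$H{\left(s \right)} = \frac{1}{3} + \frac{s}{3}$ ($H{\left(s \right)} = \frac{1}{3} + \frac{s + s}{6} = \frac{1}{3} + \frac{2 s}{6} = \frac{1}{3} + \frac{s}{3}$)
$Y{\left(W \right)} = \frac{5}{-2 + W}$
$c = -19719$ ($c = -7 + \left(-16\right) \left(-44\right) \left(-28\right) = -7 + 704 \left(-28\right) = -7 - 19712 = -19719$)
$P = \frac{2307926}{229075}$ ($P = \frac{-29973 + \frac{5}{-2 - 75}}{13674 - 16649} = \frac{-29973 + \frac{5}{-77}}{-2975} = \left(-29973 + 5 \left(- \frac{1}{77}\right)\right) \left(- \frac{1}{2975}\right) = \left(-29973 - \frac{5}{77}\right) \left(- \frac{1}{2975}\right) = \left(- \frac{2307926}{77}\right) \left(- \frac{1}{2975}\right) = \frac{2307926}{229075} \approx 10.075$)
$\frac{c}{P} = - \frac{19719}{\frac{2307926}{229075}} = \left(-19719\right) \frac{229075}{2307926} = - \frac{4517129925}{2307926}$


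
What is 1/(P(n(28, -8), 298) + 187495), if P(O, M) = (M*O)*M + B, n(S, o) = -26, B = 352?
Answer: -1/2121057 ≈ -4.7146e-7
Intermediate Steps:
P(O, M) = 352 + O*M**2 (P(O, M) = (M*O)*M + 352 = O*M**2 + 352 = 352 + O*M**2)
1/(P(n(28, -8), 298) + 187495) = 1/((352 - 26*298**2) + 187495) = 1/((352 - 26*88804) + 187495) = 1/((352 - 2308904) + 187495) = 1/(-2308552 + 187495) = 1/(-2121057) = -1/2121057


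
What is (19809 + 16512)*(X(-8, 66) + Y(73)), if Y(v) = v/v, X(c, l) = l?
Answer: 2433507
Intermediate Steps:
Y(v) = 1
(19809 + 16512)*(X(-8, 66) + Y(73)) = (19809 + 16512)*(66 + 1) = 36321*67 = 2433507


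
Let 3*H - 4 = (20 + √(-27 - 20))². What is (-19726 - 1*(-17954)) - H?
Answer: -1891 - 40*I*√47/3 ≈ -1891.0 - 91.409*I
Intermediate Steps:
H = 4/3 + (20 + I*√47)²/3 (H = 4/3 + (20 + √(-27 - 20))²/3 = 4/3 + (20 + √(-47))²/3 = 4/3 + (20 + I*√47)²/3 ≈ 119.0 + 91.409*I)
(-19726 - 1*(-17954)) - H = (-19726 - 1*(-17954)) - (119 + 40*I*√47/3) = (-19726 + 17954) + (-119 - 40*I*√47/3) = -1772 + (-119 - 40*I*√47/3) = -1891 - 40*I*√47/3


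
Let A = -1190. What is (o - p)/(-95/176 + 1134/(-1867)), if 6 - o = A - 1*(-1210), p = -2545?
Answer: -831666352/376949 ≈ -2206.3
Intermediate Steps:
o = -14 (o = 6 - (-1190 - 1*(-1210)) = 6 - (-1190 + 1210) = 6 - 1*20 = 6 - 20 = -14)
(o - p)/(-95/176 + 1134/(-1867)) = (-14 - 1*(-2545))/(-95/176 + 1134/(-1867)) = (-14 + 2545)/(-95*1/176 + 1134*(-1/1867)) = 2531/(-95/176 - 1134/1867) = 2531/(-376949/328592) = 2531*(-328592/376949) = -831666352/376949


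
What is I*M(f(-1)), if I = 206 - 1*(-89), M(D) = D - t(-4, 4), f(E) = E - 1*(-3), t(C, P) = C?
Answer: 1770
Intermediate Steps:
f(E) = 3 + E (f(E) = E + 3 = 3 + E)
M(D) = 4 + D (M(D) = D - 1*(-4) = D + 4 = 4 + D)
I = 295 (I = 206 + 89 = 295)
I*M(f(-1)) = 295*(4 + (3 - 1)) = 295*(4 + 2) = 295*6 = 1770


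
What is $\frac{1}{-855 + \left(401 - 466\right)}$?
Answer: $- \frac{1}{920} \approx -0.001087$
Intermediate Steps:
$\frac{1}{-855 + \left(401 - 466\right)} = \frac{1}{-855 - 65} = \frac{1}{-920} = - \frac{1}{920}$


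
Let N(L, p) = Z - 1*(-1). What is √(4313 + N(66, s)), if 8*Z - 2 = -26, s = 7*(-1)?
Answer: 3*√479 ≈ 65.658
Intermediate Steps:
s = -7
Z = -3 (Z = ¼ + (⅛)*(-26) = ¼ - 13/4 = -3)
N(L, p) = -2 (N(L, p) = -3 - 1*(-1) = -3 + 1 = -2)
√(4313 + N(66, s)) = √(4313 - 2) = √4311 = 3*√479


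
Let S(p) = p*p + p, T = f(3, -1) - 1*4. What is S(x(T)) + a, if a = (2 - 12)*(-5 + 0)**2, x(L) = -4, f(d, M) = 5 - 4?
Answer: -238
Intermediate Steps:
f(d, M) = 1
T = -3 (T = 1 - 1*4 = 1 - 4 = -3)
S(p) = p + p**2 (S(p) = p**2 + p = p + p**2)
a = -250 (a = -10*(-5)**2 = -10*25 = -250)
S(x(T)) + a = -4*(1 - 4) - 250 = -4*(-3) - 250 = 12 - 250 = -238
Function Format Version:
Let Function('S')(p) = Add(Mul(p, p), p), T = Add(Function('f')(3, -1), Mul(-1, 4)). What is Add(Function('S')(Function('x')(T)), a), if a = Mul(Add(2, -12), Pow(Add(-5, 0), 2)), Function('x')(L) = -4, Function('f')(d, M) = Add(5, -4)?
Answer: -238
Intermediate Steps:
Function('f')(d, M) = 1
T = -3 (T = Add(1, Mul(-1, 4)) = Add(1, -4) = -3)
Function('S')(p) = Add(p, Pow(p, 2)) (Function('S')(p) = Add(Pow(p, 2), p) = Add(p, Pow(p, 2)))
a = -250 (a = Mul(-10, Pow(-5, 2)) = Mul(-10, 25) = -250)
Add(Function('S')(Function('x')(T)), a) = Add(Mul(-4, Add(1, -4)), -250) = Add(Mul(-4, -3), -250) = Add(12, -250) = -238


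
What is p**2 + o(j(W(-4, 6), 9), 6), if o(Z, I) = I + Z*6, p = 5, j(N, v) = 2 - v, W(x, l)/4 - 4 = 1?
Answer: -11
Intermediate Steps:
W(x, l) = 20 (W(x, l) = 16 + 4*1 = 16 + 4 = 20)
o(Z, I) = I + 6*Z
p**2 + o(j(W(-4, 6), 9), 6) = 5**2 + (6 + 6*(2 - 1*9)) = 25 + (6 + 6*(2 - 9)) = 25 + (6 + 6*(-7)) = 25 + (6 - 42) = 25 - 36 = -11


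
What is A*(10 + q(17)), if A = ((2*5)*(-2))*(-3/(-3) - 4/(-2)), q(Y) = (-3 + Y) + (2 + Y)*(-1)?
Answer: -300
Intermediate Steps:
q(Y) = -5 (q(Y) = (-3 + Y) + (-2 - Y) = -5)
A = -60 (A = (10*(-2))*(-3*(-⅓) - 4*(-½)) = -20*(1 + 2) = -20*3 = -60)
A*(10 + q(17)) = -60*(10 - 5) = -60*5 = -300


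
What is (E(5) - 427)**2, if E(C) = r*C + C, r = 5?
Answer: 157609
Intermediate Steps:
E(C) = 6*C (E(C) = 5*C + C = 6*C)
(E(5) - 427)**2 = (6*5 - 427)**2 = (30 - 427)**2 = (-397)**2 = 157609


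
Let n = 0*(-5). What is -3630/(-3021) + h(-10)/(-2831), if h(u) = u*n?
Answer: 1210/1007 ≈ 1.2016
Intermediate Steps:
n = 0
h(u) = 0 (h(u) = u*0 = 0)
-3630/(-3021) + h(-10)/(-2831) = -3630/(-3021) + 0/(-2831) = -3630*(-1/3021) + 0*(-1/2831) = 1210/1007 + 0 = 1210/1007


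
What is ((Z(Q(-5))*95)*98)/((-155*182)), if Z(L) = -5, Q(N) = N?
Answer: 665/403 ≈ 1.6501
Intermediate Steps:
((Z(Q(-5))*95)*98)/((-155*182)) = (-5*95*98)/((-155*182)) = -475*98/(-28210) = -46550*(-1/28210) = 665/403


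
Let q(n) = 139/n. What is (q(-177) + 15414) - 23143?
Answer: -1368172/177 ≈ -7729.8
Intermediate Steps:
(q(-177) + 15414) - 23143 = (139/(-177) + 15414) - 23143 = (139*(-1/177) + 15414) - 23143 = (-139/177 + 15414) - 23143 = 2728139/177 - 23143 = -1368172/177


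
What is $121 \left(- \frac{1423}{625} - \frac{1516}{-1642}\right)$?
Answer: $- \frac{84038493}{513125} \approx -163.78$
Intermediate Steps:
$121 \left(- \frac{1423}{625} - \frac{1516}{-1642}\right) = 121 \left(\left(-1423\right) \frac{1}{625} - - \frac{758}{821}\right) = 121 \left(- \frac{1423}{625} + \frac{758}{821}\right) = 121 \left(- \frac{694533}{513125}\right) = - \frac{84038493}{513125}$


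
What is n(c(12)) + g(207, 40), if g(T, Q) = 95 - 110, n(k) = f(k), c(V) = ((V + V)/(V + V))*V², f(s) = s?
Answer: 129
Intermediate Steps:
c(V) = V² (c(V) = ((2*V)/((2*V)))*V² = ((2*V)*(1/(2*V)))*V² = 1*V² = V²)
n(k) = k
g(T, Q) = -15
n(c(12)) + g(207, 40) = 12² - 15 = 144 - 15 = 129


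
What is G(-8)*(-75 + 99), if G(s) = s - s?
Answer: 0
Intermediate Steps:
G(s) = 0
G(-8)*(-75 + 99) = 0*(-75 + 99) = 0*24 = 0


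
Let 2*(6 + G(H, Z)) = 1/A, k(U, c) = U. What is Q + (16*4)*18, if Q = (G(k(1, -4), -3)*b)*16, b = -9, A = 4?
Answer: 1998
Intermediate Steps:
G(H, Z) = -47/8 (G(H, Z) = -6 + (½)/4 = -6 + (½)*(¼) = -6 + ⅛ = -47/8)
Q = 846 (Q = -47/8*(-9)*16 = (423/8)*16 = 846)
Q + (16*4)*18 = 846 + (16*4)*18 = 846 + 64*18 = 846 + 1152 = 1998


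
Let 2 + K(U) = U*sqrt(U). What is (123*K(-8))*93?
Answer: -22878 - 183024*I*sqrt(2) ≈ -22878.0 - 2.5884e+5*I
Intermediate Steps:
K(U) = -2 + U**(3/2) (K(U) = -2 + U*sqrt(U) = -2 + U**(3/2))
(123*K(-8))*93 = (123*(-2 + (-8)**(3/2)))*93 = (123*(-2 - 16*I*sqrt(2)))*93 = (-246 - 1968*I*sqrt(2))*93 = -22878 - 183024*I*sqrt(2)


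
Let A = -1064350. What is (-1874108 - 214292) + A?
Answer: -3152750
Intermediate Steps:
(-1874108 - 214292) + A = (-1874108 - 214292) - 1064350 = -2088400 - 1064350 = -3152750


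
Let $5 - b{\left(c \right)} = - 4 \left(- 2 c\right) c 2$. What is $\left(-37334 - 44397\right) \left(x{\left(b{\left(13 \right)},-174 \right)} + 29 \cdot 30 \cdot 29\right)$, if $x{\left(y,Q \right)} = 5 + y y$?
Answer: $-597440206116$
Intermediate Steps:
$b{\left(c \right)} = 5 - 16 c^{2}$ ($b{\left(c \right)} = 5 - - 4 \left(- 2 c\right) c 2 = 5 - 8 c c 2 = 5 - 8 c^{2} \cdot 2 = 5 - 16 c^{2}$)
$x{\left(y,Q \right)} = 5 + y^{2}$
$\left(-37334 - 44397\right) \left(x{\left(b{\left(13 \right)},-174 \right)} + 29 \cdot 30 \cdot 29\right) = \left(-37334 - 44397\right) \left(\left(5 + \left(5 - 16 \cdot 13^{2}\right)^{2}\right) + 29 \cdot 30 \cdot 29\right) = - 81731 \left(\left(5 + \left(5 - 2704\right)^{2}\right) + 870 \cdot 29\right) = - 81731 \left(\left(5 + \left(5 - 2704\right)^{2}\right) + 25230\right) = - 81731 \left(\left(5 + \left(-2699\right)^{2}\right) + 25230\right) = - 81731 \left(\left(5 + 7284601\right) + 25230\right) = - 81731 \left(7284606 + 25230\right) = \left(-81731\right) 7309836 = -597440206116$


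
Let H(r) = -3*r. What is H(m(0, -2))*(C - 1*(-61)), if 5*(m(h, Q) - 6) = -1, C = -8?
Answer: -4611/5 ≈ -922.20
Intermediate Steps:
m(h, Q) = 29/5 (m(h, Q) = 6 + (1/5)*(-1) = 6 - 1/5 = 29/5)
H(m(0, -2))*(C - 1*(-61)) = (-3*29/5)*(-8 - 1*(-61)) = -87*(-8 + 61)/5 = -87/5*53 = -4611/5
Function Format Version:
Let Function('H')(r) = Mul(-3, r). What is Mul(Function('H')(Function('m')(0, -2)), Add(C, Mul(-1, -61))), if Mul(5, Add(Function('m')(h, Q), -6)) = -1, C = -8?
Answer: Rational(-4611, 5) ≈ -922.20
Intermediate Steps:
Function('m')(h, Q) = Rational(29, 5) (Function('m')(h, Q) = Add(6, Mul(Rational(1, 5), -1)) = Add(6, Rational(-1, 5)) = Rational(29, 5))
Mul(Function('H')(Function('m')(0, -2)), Add(C, Mul(-1, -61))) = Mul(Mul(-3, Rational(29, 5)), Add(-8, Mul(-1, -61))) = Mul(Rational(-87, 5), Add(-8, 61)) = Mul(Rational(-87, 5), 53) = Rational(-4611, 5)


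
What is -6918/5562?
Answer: -1153/927 ≈ -1.2438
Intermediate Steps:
-6918/5562 = -1*1153/927 = -1153/927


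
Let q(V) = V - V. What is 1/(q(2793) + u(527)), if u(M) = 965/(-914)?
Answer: -914/965 ≈ -0.94715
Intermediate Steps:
q(V) = 0
u(M) = -965/914 (u(M) = 965*(-1/914) = -965/914)
1/(q(2793) + u(527)) = 1/(0 - 965/914) = 1/(-965/914) = -914/965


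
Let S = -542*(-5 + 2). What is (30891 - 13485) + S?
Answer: 19032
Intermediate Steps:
S = 1626 (S = -542*(-3) = 1626)
(30891 - 13485) + S = (30891 - 13485) + 1626 = 17406 + 1626 = 19032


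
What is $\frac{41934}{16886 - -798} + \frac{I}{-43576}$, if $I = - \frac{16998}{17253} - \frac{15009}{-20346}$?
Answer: $\frac{17817872839570211}{7513962619645872} \approx 2.3713$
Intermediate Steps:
$I = - \frac{9654559}{39003282}$ ($I = \left(-16998\right) \frac{1}{17253} - - \frac{5003}{6782} = - \frac{5666}{5751} + \frac{5003}{6782} = - \frac{9654559}{39003282} \approx -0.24753$)
$\frac{41934}{16886 - -798} + \frac{I}{-43576} = \frac{41934}{16886 - -798} - \frac{9654559}{39003282 \left(-43576\right)} = \frac{41934}{16886 + 798} - - \frac{9654559}{1699607016432} = \frac{41934}{17684} + \frac{9654559}{1699607016432} = 41934 \cdot \frac{1}{17684} + \frac{9654559}{1699607016432} = \frac{20967}{8842} + \frac{9654559}{1699607016432} = \frac{17817872839570211}{7513962619645872}$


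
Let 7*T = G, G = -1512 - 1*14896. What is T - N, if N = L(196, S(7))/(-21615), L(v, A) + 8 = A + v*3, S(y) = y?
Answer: -50664973/21615 ≈ -2344.0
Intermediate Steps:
L(v, A) = -8 + A + 3*v (L(v, A) = -8 + (A + v*3) = -8 + (A + 3*v) = -8 + A + 3*v)
N = -587/21615 (N = (-8 + 7 + 3*196)/(-21615) = (-8 + 7 + 588)*(-1/21615) = 587*(-1/21615) = -587/21615 ≈ -0.027157)
G = -16408 (G = -1512 - 14896 = -16408)
T = -2344 (T = (⅐)*(-16408) = -2344)
T - N = -2344 - 1*(-587/21615) = -2344 + 587/21615 = -50664973/21615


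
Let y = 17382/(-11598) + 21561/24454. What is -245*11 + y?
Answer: -127420689315/47269582 ≈ -2695.6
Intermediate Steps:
y = -29165825/47269582 (y = 17382*(-1/11598) + 21561*(1/24454) = -2897/1933 + 21561/24454 = -29165825/47269582 ≈ -0.61701)
-245*11 + y = -245*11 - 29165825/47269582 = -2695 - 29165825/47269582 = -127420689315/47269582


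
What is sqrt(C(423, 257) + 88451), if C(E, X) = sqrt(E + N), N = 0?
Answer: sqrt(88451 + 3*sqrt(47)) ≈ 297.44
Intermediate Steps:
C(E, X) = sqrt(E) (C(E, X) = sqrt(E + 0) = sqrt(E))
sqrt(C(423, 257) + 88451) = sqrt(sqrt(423) + 88451) = sqrt(3*sqrt(47) + 88451) = sqrt(88451 + 3*sqrt(47))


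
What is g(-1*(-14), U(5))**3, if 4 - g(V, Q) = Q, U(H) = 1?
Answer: 27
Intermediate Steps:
g(V, Q) = 4 - Q
g(-1*(-14), U(5))**3 = (4 - 1*1)**3 = (4 - 1)**3 = 3**3 = 27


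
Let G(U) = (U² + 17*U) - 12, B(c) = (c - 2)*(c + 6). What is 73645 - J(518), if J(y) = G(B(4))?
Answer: 72917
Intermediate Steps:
B(c) = (-2 + c)*(6 + c)
G(U) = -12 + U² + 17*U
J(y) = 728 (J(y) = -12 + (-12 + 4² + 4*4)² + 17*(-12 + 4² + 4*4) = -12 + (-12 + 16 + 16)² + 17*(-12 + 16 + 16) = -12 + 20² + 17*20 = -12 + 400 + 340 = 728)
73645 - J(518) = 73645 - 1*728 = 73645 - 728 = 72917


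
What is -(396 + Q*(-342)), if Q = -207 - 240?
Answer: -153270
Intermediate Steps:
Q = -447
-(396 + Q*(-342)) = -(396 - 447*(-342)) = -(396 + 152874) = -1*153270 = -153270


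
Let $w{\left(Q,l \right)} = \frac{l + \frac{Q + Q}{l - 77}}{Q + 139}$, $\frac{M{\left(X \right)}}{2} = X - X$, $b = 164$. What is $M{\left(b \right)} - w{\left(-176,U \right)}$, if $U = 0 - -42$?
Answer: $\frac{1822}{1295} \approx 1.4069$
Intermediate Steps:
$U = 42$ ($U = 0 + 42 = 42$)
$M{\left(X \right)} = 0$ ($M{\left(X \right)} = 2 \left(X - X\right) = 2 \cdot 0 = 0$)
$w{\left(Q,l \right)} = \frac{l + \frac{2 Q}{-77 + l}}{139 + Q}$
$M{\left(b \right)} - w{\left(-176,U \right)} = 0 - \frac{42^{2} - 3234 + 2 \left(-176\right)}{-10703 - -13552 + 139 \cdot 42 - 7392} = 0 - \frac{1764 - 3234 - 352}{-10703 + 13552 + 5838 - 7392} = 0 - \frac{1}{1295} \left(-1822\right) = 0 - - \frac{1822}{1295} = 0 + \frac{1822}{1295} = \frac{1822}{1295}$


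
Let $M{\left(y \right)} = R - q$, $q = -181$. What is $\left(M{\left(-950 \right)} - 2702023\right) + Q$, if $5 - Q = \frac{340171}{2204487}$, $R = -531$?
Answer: $- \frac{5957335465387}{2204487} \approx -2.7024 \cdot 10^{6}$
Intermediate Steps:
$M{\left(y \right)} = -350$ ($M{\left(y \right)} = -531 - -181 = -531 + 181 = -350$)
$Q = \frac{10682264}{2204487}$ ($Q = 5 - \frac{340171}{2204487} = \frac{10682264}{2204487} \approx 4.8457$)
$\left(M{\left(-950 \right)} - 2702023\right) + Q = \left(-350 - 2702023\right) + \frac{10682264}{2204487} = -2702373 + \frac{10682264}{2204487} = - \frac{5957335465387}{2204487}$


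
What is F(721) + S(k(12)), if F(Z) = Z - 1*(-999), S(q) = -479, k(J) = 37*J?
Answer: 1241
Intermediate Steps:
F(Z) = 999 + Z (F(Z) = Z + 999 = 999 + Z)
F(721) + S(k(12)) = (999 + 721) - 479 = 1720 - 479 = 1241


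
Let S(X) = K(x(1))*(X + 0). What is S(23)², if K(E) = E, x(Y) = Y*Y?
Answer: 529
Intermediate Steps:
x(Y) = Y²
S(X) = X (S(X) = 1²*(X + 0) = 1*X = X)
S(23)² = 23² = 529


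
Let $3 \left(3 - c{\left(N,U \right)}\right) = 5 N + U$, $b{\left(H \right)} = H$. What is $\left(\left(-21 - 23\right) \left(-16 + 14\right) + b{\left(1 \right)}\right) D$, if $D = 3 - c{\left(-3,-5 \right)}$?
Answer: $- \frac{1780}{3} \approx -593.33$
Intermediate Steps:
$c{\left(N,U \right)} = 3 - \frac{5 N}{3} - \frac{U}{3}$ ($c{\left(N,U \right)} = 3 - \frac{5 N + U}{3} = 3 - \frac{U + 5 N}{3} = 3 - \left(\frac{U}{3} + \frac{5 N}{3}\right) = 3 - \frac{5 N}{3} - \frac{U}{3}$)
$D = - \frac{20}{3}$ ($D = 3 - \left(3 - -5 - - \frac{5}{3}\right) = 3 - \left(3 + 5 + \frac{5}{3}\right) = 3 - \frac{29}{3} = - \frac{20}{3} \approx -6.6667$)
$\left(\left(-21 - 23\right) \left(-16 + 14\right) + b{\left(1 \right)}\right) D = \left(\left(-21 - 23\right) \left(-16 + 14\right) + 1\right) \left(- \frac{20}{3}\right) = \left(\left(-44\right) \left(-2\right) + 1\right) \left(- \frac{20}{3}\right) = \left(88 + 1\right) \left(- \frac{20}{3}\right) = 89 \left(- \frac{20}{3}\right) = - \frac{1780}{3}$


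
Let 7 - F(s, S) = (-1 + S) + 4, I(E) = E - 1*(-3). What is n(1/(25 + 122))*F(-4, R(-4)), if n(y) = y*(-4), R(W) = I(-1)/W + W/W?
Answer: -2/21 ≈ -0.095238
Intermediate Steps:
I(E) = 3 + E (I(E) = E + 3 = 3 + E)
R(W) = 1 + 2/W (R(W) = (3 - 1)/W + W/W = 2/W + 1 = 1 + 2/W)
F(s, S) = 4 - S (F(s, S) = 7 - ((-1 + S) + 4) = 7 - (3 + S) = 7 + (-3 - S) = 4 - S)
n(y) = -4*y
n(1/(25 + 122))*F(-4, R(-4)) = (-4/(25 + 122))*(4 - (2 - 4)/(-4)) = (-4/147)*(4 - (-1)*(-2)/4) = (-4*1/147)*(4 - 1*½) = -4*(4 - ½)/147 = -4/147*7/2 = -2/21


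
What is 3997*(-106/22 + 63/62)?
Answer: -10364221/682 ≈ -15197.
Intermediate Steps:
3997*(-106/22 + 63/62) = 3997*(-106*1/22 + 63*(1/62)) = 3997*(-53/11 + 63/62) = 3997*(-2593/682) = -10364221/682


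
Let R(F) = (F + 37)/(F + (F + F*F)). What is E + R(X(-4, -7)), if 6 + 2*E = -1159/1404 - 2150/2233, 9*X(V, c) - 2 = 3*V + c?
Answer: -18247727279/106594488 ≈ -171.19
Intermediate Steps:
X(V, c) = 2/9 + V/3 + c/9 (X(V, c) = 2/9 + (3*V + c)/9 = 2/9 + (c + 3*V)/9 = 2/9 + (V/3 + c/9) = 2/9 + V/3 + c/9)
E = -24417439/6270264 (E = -3 + (-1159/1404 - 2150/2233)/2 = -3 + (½)*(-5606647/3135132) = -3 - 5606647/6270264 = -24417439/6270264 ≈ -3.8942)
R(F) = (37 + F)/(F² + 2*F) (R(F) = (37 + F)/(F + (F + F²)) = (37 + F)/(F² + 2*F))
E + R(X(-4, -7)) = -24417439/6270264 + (37 + (2/9 + (⅓)*(-4) + (⅑)*(-7)))/((2/9 + (⅓)*(-4) + (⅑)*(-7))*(2 + (2/9 + (⅓)*(-4) + (⅑)*(-7)))) = -24417439/6270264 + (37 + (2/9 - 4/3 - 7/9))/((2/9 - 4/3 - 7/9)*(2 + (2/9 - 4/3 - 7/9))) = -24417439/6270264 + (37 - 17/9)/((-17/9)*(2 - 17/9)) = -24417439/6270264 - 9/17*316/9/⅑ = -24417439/6270264 - 9/17*9*316/9 = -24417439/6270264 - 2844/17 = -18247727279/106594488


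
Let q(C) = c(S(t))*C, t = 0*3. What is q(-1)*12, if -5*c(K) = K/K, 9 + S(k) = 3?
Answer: 12/5 ≈ 2.4000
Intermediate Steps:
t = 0
S(k) = -6 (S(k) = -9 + 3 = -6)
c(K) = -⅕ (c(K) = -K/(5*K) = -⅕*1 = -⅕)
q(C) = -C/5
q(-1)*12 = -⅕*(-1)*12 = (⅕)*12 = 12/5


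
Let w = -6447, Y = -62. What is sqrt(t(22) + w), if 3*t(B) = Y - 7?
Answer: I*sqrt(6470) ≈ 80.436*I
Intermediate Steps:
t(B) = -23 (t(B) = (-62 - 7)/3 = (1/3)*(-69) = -23)
sqrt(t(22) + w) = sqrt(-23 - 6447) = sqrt(-6470) = I*sqrt(6470)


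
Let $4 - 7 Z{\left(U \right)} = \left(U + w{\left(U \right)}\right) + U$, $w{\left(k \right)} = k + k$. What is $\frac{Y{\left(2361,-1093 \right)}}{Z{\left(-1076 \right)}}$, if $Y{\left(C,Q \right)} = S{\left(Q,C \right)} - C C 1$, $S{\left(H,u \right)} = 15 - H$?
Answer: $- \frac{39012491}{4308} \approx -9055.8$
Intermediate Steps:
$w{\left(k \right)} = 2 k$
$Z{\left(U \right)} = \frac{4}{7} - \frac{4 U}{7}$ ($Z{\left(U \right)} = \frac{4}{7} - \frac{\left(U + 2 U\right) + U}{7} = \frac{4}{7} - \frac{3 U + U}{7} = \frac{4}{7} - \frac{4 U}{7}$)
$Y{\left(C,Q \right)} = 15 - Q - C^{2}$ ($Y{\left(C,Q \right)} = \left(15 - Q\right) - C C 1 = \left(15 - Q\right) - C^{2} \cdot 1 = \left(15 - Q\right) - C^{2} = 15 - Q - C^{2}$)
$\frac{Y{\left(2361,-1093 \right)}}{Z{\left(-1076 \right)}} = \frac{15 - -1093 - 2361^{2}}{\frac{4}{7} - - \frac{4304}{7}} = \frac{15 + 1093 - 5574321}{\frac{4}{7} + \frac{4304}{7}} = \frac{15 + 1093 - 5574321}{\frac{4308}{7}} = \left(-5573213\right) \frac{7}{4308} = - \frac{39012491}{4308}$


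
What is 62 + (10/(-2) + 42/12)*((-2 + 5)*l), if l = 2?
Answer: 53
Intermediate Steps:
62 + (10/(-2) + 42/12)*((-2 + 5)*l) = 62 + (10/(-2) + 42/12)*((-2 + 5)*2) = 62 + (10*(-1/2) + 42*(1/12))*(3*2) = 62 + (-5 + 7/2)*6 = 62 - 3/2*6 = 62 - 9 = 53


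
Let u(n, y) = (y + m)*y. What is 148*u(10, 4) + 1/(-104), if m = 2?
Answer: 369407/104 ≈ 3552.0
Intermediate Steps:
u(n, y) = y*(2 + y) (u(n, y) = (y + 2)*y = (2 + y)*y = y*(2 + y))
148*u(10, 4) + 1/(-104) = 148*(4*(2 + 4)) + 1/(-104) = 148*(4*6) - 1/104 = 148*24 - 1/104 = 3552 - 1/104 = 369407/104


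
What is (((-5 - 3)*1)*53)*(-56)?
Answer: 23744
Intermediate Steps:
(((-5 - 3)*1)*53)*(-56) = (-8*1*53)*(-56) = -8*53*(-56) = -424*(-56) = 23744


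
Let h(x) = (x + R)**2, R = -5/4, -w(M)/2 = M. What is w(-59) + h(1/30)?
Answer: 430129/3600 ≈ 119.48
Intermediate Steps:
w(M) = -2*M
R = -5/4 (R = -5*1/4 = -5/4 ≈ -1.2500)
h(x) = (-5/4 + x)**2 (h(x) = (x - 5/4)**2 = (-5/4 + x)**2)
w(-59) + h(1/30) = -2*(-59) + (-5 + 4/30)**2/16 = 118 + (-5 + 4*(1/30))**2/16 = 118 + (-5 + 2/15)**2/16 = 118 + (-73/15)**2/16 = 118 + (1/16)*(5329/225) = 118 + 5329/3600 = 430129/3600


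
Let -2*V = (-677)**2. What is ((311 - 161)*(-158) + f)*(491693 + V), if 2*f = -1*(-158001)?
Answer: 58071829257/4 ≈ 1.4518e+10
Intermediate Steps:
V = -458329/2 (V = -1/2*(-677)**2 = -1/2*458329 = -458329/2 ≈ -2.2916e+5)
f = 158001/2 (f = (-1*(-158001))/2 = (1/2)*158001 = 158001/2 ≈ 79001.)
((311 - 161)*(-158) + f)*(491693 + V) = ((311 - 161)*(-158) + 158001/2)*(491693 - 458329/2) = (150*(-158) + 158001/2)*(525057/2) = (-23700 + 158001/2)*(525057/2) = (110601/2)*(525057/2) = 58071829257/4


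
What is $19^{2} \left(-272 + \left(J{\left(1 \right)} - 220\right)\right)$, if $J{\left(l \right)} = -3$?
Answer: $-178695$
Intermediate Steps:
$19^{2} \left(-272 + \left(J{\left(1 \right)} - 220\right)\right) = 19^{2} \left(-272 - 223\right) = 361 \left(-272 - 223\right) = 361 \left(-495\right) = -178695$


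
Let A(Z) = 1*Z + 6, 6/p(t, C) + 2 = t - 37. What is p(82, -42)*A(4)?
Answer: 60/43 ≈ 1.3953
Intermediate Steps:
p(t, C) = 6/(-39 + t) (p(t, C) = 6/(-2 + (t - 37)) = 6/(-2 + (-37 + t)) = 6/(-39 + t))
A(Z) = 6 + Z (A(Z) = Z + 6 = 6 + Z)
p(82, -42)*A(4) = (6/(-39 + 82))*(6 + 4) = (6/43)*10 = 60/43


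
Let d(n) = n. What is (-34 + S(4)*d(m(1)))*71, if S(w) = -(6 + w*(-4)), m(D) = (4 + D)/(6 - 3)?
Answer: -3692/3 ≈ -1230.7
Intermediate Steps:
m(D) = 4/3 + D/3 (m(D) = (4 + D)/3 = (4 + D)*(1/3) = 4/3 + D/3)
S(w) = -6 + 4*w (S(w) = -(6 - 4*w) = -6 + 4*w)
(-34 + S(4)*d(m(1)))*71 = (-34 + (-6 + 4*4)*(4/3 + (1/3)*1))*71 = (-34 + (-6 + 16)*(4/3 + 1/3))*71 = (-34 + 10*(5/3))*71 = (-34 + 50/3)*71 = -52/3*71 = -3692/3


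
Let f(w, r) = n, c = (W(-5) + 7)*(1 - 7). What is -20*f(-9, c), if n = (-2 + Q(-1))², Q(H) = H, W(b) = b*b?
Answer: -180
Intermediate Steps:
W(b) = b²
c = -192 (c = ((-5)² + 7)*(1 - 7) = (25 + 7)*(-6) = 32*(-6) = -192)
n = 9 (n = (-2 - 1)² = (-3)² = 9)
f(w, r) = 9
-20*f(-9, c) = -20*9 = -180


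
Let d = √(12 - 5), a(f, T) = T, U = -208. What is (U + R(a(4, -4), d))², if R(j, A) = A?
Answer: (208 - √7)² ≈ 42170.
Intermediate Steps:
d = √7 ≈ 2.6458
(U + R(a(4, -4), d))² = (-208 + √7)²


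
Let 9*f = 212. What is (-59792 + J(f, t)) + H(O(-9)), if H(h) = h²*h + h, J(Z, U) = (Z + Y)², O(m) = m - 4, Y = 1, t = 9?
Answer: -4973321/81 ≈ -61399.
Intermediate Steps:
f = 212/9 (f = (⅑)*212 = 212/9 ≈ 23.556)
O(m) = -4 + m
J(Z, U) = (1 + Z)² (J(Z, U) = (Z + 1)² = (1 + Z)²)
H(h) = h + h³ (H(h) = h³ + h = h + h³)
(-59792 + J(f, t)) + H(O(-9)) = (-59792 + (1 + 212/9)²) + ((-4 - 9) + (-4 - 9)³) = (-59792 + (221/9)²) + (-13 + (-13)³) = (-59792 + 48841/81) + (-13 - 2197) = -4794311/81 - 2210 = -4973321/81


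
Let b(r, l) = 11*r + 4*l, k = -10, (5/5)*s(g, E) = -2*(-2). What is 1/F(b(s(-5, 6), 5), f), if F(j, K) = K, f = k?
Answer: -⅒ ≈ -0.10000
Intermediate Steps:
s(g, E) = 4 (s(g, E) = -2*(-2) = 4)
b(r, l) = 4*l + 11*r
f = -10
1/F(b(s(-5, 6), 5), f) = 1/(-10) = -⅒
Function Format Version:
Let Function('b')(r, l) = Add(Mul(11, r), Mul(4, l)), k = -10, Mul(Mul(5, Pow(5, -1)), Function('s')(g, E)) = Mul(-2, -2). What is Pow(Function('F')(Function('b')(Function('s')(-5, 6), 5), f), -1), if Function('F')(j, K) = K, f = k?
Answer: Rational(-1, 10) ≈ -0.10000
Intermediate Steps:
Function('s')(g, E) = 4 (Function('s')(g, E) = Mul(-2, -2) = 4)
Function('b')(r, l) = Add(Mul(4, l), Mul(11, r))
f = -10
Pow(Function('F')(Function('b')(Function('s')(-5, 6), 5), f), -1) = Pow(-10, -1) = Rational(-1, 10)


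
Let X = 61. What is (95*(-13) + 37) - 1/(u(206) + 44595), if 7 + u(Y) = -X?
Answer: -53343347/44527 ≈ -1198.0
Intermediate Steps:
u(Y) = -68 (u(Y) = -7 - 1*61 = -7 - 61 = -68)
(95*(-13) + 37) - 1/(u(206) + 44595) = (95*(-13) + 37) - 1/(-68 + 44595) = (-1235 + 37) - 1/44527 = -1198 - 1*1/44527 = -1198 - 1/44527 = -53343347/44527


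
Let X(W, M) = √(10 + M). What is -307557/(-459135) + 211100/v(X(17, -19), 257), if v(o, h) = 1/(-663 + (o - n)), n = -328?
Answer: -1202568081109/17005 + 633300*I ≈ -7.0718e+7 + 6.333e+5*I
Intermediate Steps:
v(o, h) = 1/(-335 + o) (v(o, h) = 1/(-663 + (o - 1*(-328))) = 1/(-663 + (o + 328)) = 1/(-663 + (328 + o)) = 1/(-335 + o))
-307557/(-459135) + 211100/v(X(17, -19), 257) = -307557/(-459135) + 211100/(1/(-335 + √(10 - 19))) = -307557*(-1/459135) + 211100/(1/(-335 + √(-9))) = 11391/17005 + 211100/(1/(-335 + 3*I)) = 11391/17005 + 211100/(((-335 - 3*I)/112234)) = 11391/17005 + 211100*(-335 + 3*I) = 11391/17005 + (-70718500 + 633300*I) = -1202568081109/17005 + 633300*I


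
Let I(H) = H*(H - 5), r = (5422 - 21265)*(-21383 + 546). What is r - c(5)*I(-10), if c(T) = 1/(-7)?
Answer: 2310844287/7 ≈ 3.3012e+8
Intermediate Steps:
r = 330120591 (r = -15843*(-20837) = 330120591)
I(H) = H*(-5 + H)
c(T) = -1/7
r - c(5)*I(-10) = 330120591 - (-1)*(-10*(-5 - 10))/7 = 330120591 - (-1)*(-10*(-15))/7 = 330120591 - (-1)*150/7 = 330120591 - 1*(-150/7) = 330120591 + 150/7 = 2310844287/7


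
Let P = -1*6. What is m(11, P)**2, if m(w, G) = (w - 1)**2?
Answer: 10000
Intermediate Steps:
P = -6
m(w, G) = (-1 + w)**2
m(11, P)**2 = ((-1 + 11)**2)**2 = (10**2)**2 = 100**2 = 10000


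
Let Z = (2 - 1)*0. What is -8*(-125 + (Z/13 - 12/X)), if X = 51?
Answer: 17032/17 ≈ 1001.9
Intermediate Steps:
Z = 0 (Z = 1*0 = 0)
-8*(-125 + (Z/13 - 12/X)) = -8*(-125 + (0/13 - 12/51)) = -8*(-125 + (0*(1/13) - 12*1/51)) = -8*(-125 + (0 - 4/17)) = -8*(-125 - 4/17) = -8*(-2129/17) = 17032/17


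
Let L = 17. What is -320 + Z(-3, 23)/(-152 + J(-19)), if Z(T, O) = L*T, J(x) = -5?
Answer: -50189/157 ≈ -319.68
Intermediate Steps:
Z(T, O) = 17*T
-320 + Z(-3, 23)/(-152 + J(-19)) = -320 + (17*(-3))/(-152 - 5) = -320 - 51/(-157) = -320 - 1/157*(-51) = -320 + 51/157 = -50189/157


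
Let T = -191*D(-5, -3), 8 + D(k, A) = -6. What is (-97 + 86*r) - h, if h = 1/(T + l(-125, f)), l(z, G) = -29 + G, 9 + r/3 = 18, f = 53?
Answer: 6003049/2698 ≈ 2225.0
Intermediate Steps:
D(k, A) = -14 (D(k, A) = -8 - 6 = -14)
r = 27 (r = -27 + 3*18 = -27 + 54 = 27)
T = 2674 (T = -191*(-14) = 2674)
h = 1/2698 (h = 1/(2674 + (-29 + 53)) = 1/(2674 + 24) = 1/2698 ≈ 0.00037064)
(-97 + 86*r) - h = (-97 + 86*27) - 1*1/2698 = (-97 + 2322) - 1/2698 = 2225 - 1/2698 = 6003049/2698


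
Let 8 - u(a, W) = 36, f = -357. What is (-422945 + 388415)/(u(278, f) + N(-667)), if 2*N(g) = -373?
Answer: 23020/143 ≈ 160.98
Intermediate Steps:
N(g) = -373/2 (N(g) = (½)*(-373) = -373/2)
u(a, W) = -28 (u(a, W) = 8 - 1*36 = 8 - 36 = -28)
(-422945 + 388415)/(u(278, f) + N(-667)) = (-422945 + 388415)/(-28 - 373/2) = -34530/(-429/2) = -34530*(-2/429) = 23020/143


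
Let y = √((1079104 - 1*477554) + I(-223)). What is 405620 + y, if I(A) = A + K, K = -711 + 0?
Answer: 405620 + 2*√150154 ≈ 4.0640e+5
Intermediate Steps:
K = -711
I(A) = -711 + A (I(A) = A - 711 = -711 + A)
y = 2*√150154 (y = √((1079104 - 1*477554) + (-711 - 223)) = √((1079104 - 477554) - 934) = √(601550 - 934) = √600616 = 2*√150154 ≈ 774.99)
405620 + y = 405620 + 2*√150154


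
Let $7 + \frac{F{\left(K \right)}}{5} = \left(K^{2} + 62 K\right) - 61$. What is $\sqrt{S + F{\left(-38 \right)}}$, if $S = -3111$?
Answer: $i \sqrt{8011} \approx 89.504 i$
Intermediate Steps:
$F{\left(K \right)} = -340 + 5 K^{2} + 310 K$ ($F{\left(K \right)} = -35 + 5 \left(\left(K^{2} + 62 K\right) - 61\right) = -35 + 5 \left(-61 + K^{2} + 62 K\right) = -35 + \left(-305 + 5 K^{2} + 310 K\right) = -340 + 5 K^{2} + 310 K$)
$\sqrt{S + F{\left(-38 \right)}} = \sqrt{-3111 + \left(-340 + 5 \left(-38\right)^{2} + 310 \left(-38\right)\right)} = \sqrt{-3111 - 4900} = \sqrt{-8011} = i \sqrt{8011}$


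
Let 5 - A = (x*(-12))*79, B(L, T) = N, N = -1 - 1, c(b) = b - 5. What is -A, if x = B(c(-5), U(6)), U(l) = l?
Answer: 1891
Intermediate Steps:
c(b) = -5 + b
N = -2
B(L, T) = -2
x = -2
A = -1891 (A = 5 - (-2*(-12))*79 = 5 - 24*79 = 5 - 1*1896 = 5 - 1896 = -1891)
-A = -1*(-1891) = 1891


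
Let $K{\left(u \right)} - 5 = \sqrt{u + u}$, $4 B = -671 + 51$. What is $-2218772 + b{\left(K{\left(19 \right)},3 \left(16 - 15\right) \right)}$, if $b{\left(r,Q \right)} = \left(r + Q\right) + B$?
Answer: $-2218919 + \sqrt{38} \approx -2.2189 \cdot 10^{6}$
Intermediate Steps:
$B = -155$ ($B = \frac{-671 + 51}{4} = \frac{1}{4} \left(-620\right) = -155$)
$K{\left(u \right)} = 5 + \sqrt{2} \sqrt{u}$ ($K{\left(u \right)} = 5 + \sqrt{u + u} = 5 + \sqrt{2 u} = 5 + \sqrt{2} \sqrt{u}$)
$b{\left(r,Q \right)} = -155 + Q + r$ ($b{\left(r,Q \right)} = \left(r + Q\right) - 155 = \left(Q + r\right) - 155 = -155 + Q + r$)
$-2218772 + b{\left(K{\left(19 \right)},3 \left(16 - 15\right) \right)} = -2218772 + \left(-155 + 3 \left(16 - 15\right) + \left(5 + \sqrt{2} \sqrt{19}\right)\right) = -2218772 + \left(-155 + 3 \cdot 1 + \left(5 + \sqrt{38}\right)\right) = -2218772 + \left(-155 + 3 + \left(5 + \sqrt{38}\right)\right) = -2218772 - \left(147 - \sqrt{38}\right) = -2218919 + \sqrt{38}$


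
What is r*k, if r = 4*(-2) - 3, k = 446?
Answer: -4906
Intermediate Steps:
r = -11 (r = -8 - 3 = -11)
r*k = -11*446 = -4906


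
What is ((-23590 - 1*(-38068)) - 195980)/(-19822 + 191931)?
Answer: -181502/172109 ≈ -1.0546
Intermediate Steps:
((-23590 - 1*(-38068)) - 195980)/(-19822 + 191931) = ((-23590 + 38068) - 195980)/172109 = (14478 - 195980)*(1/172109) = -181502*1/172109 = -181502/172109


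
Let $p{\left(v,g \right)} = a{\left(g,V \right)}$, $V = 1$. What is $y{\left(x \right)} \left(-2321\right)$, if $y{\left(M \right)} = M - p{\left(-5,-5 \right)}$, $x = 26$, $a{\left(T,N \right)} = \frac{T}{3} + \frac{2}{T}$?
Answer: $- \frac{977141}{15} \approx -65143.0$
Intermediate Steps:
$a{\left(T,N \right)} = \frac{2}{T} + \frac{T}{3}$ ($a{\left(T,N \right)} = T \frac{1}{3} + \frac{2}{T} = \frac{T}{3} + \frac{2}{T} = \frac{2}{T} + \frac{T}{3}$)
$p{\left(v,g \right)} = \frac{2}{g} + \frac{g}{3}$
$y{\left(M \right)} = \frac{31}{15} + M$ ($y{\left(M \right)} = M - \left(\frac{2}{-5} + \frac{1}{3} \left(-5\right)\right) = M - \left(2 \left(- \frac{1}{5}\right) - \frac{5}{3}\right) = M - \left(- \frac{2}{5} - \frac{5}{3}\right) = M - - \frac{31}{15} = M + \frac{31}{15} = \frac{31}{15} + M$)
$y{\left(x \right)} \left(-2321\right) = \left(\frac{31}{15} + 26\right) \left(-2321\right) = \frac{421}{15} \left(-2321\right) = - \frac{977141}{15}$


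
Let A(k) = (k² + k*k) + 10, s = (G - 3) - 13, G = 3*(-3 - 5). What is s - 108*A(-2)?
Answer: -1984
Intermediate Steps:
G = -24 (G = 3*(-8) = -24)
s = -40 (s = (-24 - 3) - 13 = -27 - 13 = -40)
A(k) = 10 + 2*k² (A(k) = (k² + k²) + 10 = 2*k² + 10 = 10 + 2*k²)
s - 108*A(-2) = -40 - 108*(10 + 2*(-2)²) = -40 - 108*(10 + 2*4) = -40 - 108*(10 + 8) = -40 - 108*18 = -40 - 1944 = -1984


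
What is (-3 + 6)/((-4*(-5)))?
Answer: 3/20 ≈ 0.15000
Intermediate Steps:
(-3 + 6)/((-4*(-5))) = 3/20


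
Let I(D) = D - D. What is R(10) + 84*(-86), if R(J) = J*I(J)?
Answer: -7224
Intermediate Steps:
I(D) = 0
R(J) = 0 (R(J) = J*0 = 0)
R(10) + 84*(-86) = 0 + 84*(-86) = 0 - 7224 = -7224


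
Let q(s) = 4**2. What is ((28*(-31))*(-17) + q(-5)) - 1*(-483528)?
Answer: 498300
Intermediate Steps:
q(s) = 16
((28*(-31))*(-17) + q(-5)) - 1*(-483528) = ((28*(-31))*(-17) + 16) - 1*(-483528) = (-868*(-17) + 16) + 483528 = (14756 + 16) + 483528 = 14772 + 483528 = 498300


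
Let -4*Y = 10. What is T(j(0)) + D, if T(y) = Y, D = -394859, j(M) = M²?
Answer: -789723/2 ≈ -3.9486e+5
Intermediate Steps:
Y = -5/2 (Y = -¼*10 = -5/2 ≈ -2.5000)
T(y) = -5/2
T(j(0)) + D = -5/2 - 394859 = -789723/2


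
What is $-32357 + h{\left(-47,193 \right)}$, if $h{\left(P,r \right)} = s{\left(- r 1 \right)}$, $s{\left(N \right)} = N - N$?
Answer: $-32357$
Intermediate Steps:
$s{\left(N \right)} = 0$
$h{\left(P,r \right)} = 0$
$-32357 + h{\left(-47,193 \right)} = -32357 + 0 = -32357$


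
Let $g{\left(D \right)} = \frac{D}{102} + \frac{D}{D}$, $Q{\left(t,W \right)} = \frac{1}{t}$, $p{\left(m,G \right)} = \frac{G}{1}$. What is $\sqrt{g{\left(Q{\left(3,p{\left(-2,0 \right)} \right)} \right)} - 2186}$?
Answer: $\frac{i \sqrt{22732706}}{102} \approx 46.744 i$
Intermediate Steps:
$p{\left(m,G \right)} = G$ ($p{\left(m,G \right)} = G 1 = G$)
$g{\left(D \right)} = 1 + \frac{D}{102}$ ($g{\left(D \right)} = D \frac{1}{102} + 1 = \frac{D}{102} + 1 = 1 + \frac{D}{102}$)
$\sqrt{g{\left(Q{\left(3,p{\left(-2,0 \right)} \right)} \right)} - 2186} = \sqrt{\left(1 + \frac{1}{102 \cdot 3}\right) - 2186} = \sqrt{\left(1 + \frac{1}{102} \cdot \frac{1}{3}\right) - 2186} = \sqrt{\left(1 + \frac{1}{306}\right) - 2186} = \sqrt{\frac{307}{306} - 2186} = \sqrt{- \frac{668609}{306}} = \frac{i \sqrt{22732706}}{102}$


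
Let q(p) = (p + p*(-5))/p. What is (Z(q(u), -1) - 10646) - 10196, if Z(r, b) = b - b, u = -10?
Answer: -20842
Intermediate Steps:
q(p) = -4 (q(p) = (p - 5*p)/p = (-4*p)/p = -4)
Z(r, b) = 0
(Z(q(u), -1) - 10646) - 10196 = (0 - 10646) - 10196 = -10646 - 10196 = -20842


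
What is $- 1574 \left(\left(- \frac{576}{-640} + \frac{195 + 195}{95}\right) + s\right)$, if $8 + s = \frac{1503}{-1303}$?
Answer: $\frac{808230899}{123785} \approx 6529.3$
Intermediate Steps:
$s = - \frac{11927}{1303}$ ($s = -8 + \frac{1503}{-1303} = -8 + 1503 \left(- \frac{1}{1303}\right) = -8 - \frac{1503}{1303} = - \frac{11927}{1303} \approx -9.1535$)
$- 1574 \left(\left(- \frac{576}{-640} + \frac{195 + 195}{95}\right) + s\right) = - 1574 \left(\left(- \frac{576}{-640} + \frac{195 + 195}{95}\right) - \frac{11927}{1303}\right) = - 1574 \left(\left(\left(-576\right) \left(- \frac{1}{640}\right) + 390 \cdot \frac{1}{95}\right) - \frac{11927}{1303}\right) = - 1574 \left(\left(\frac{9}{10} + \frac{78}{19}\right) - \frac{11927}{1303}\right) = - 1574 \left(\frac{951}{190} - \frac{11927}{1303}\right) = \left(-1574\right) \left(- \frac{1026977}{247570}\right) = \frac{808230899}{123785}$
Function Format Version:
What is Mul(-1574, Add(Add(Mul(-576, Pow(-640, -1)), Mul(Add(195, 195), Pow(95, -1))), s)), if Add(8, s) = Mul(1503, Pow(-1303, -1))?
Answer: Rational(808230899, 123785) ≈ 6529.3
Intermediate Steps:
s = Rational(-11927, 1303) (s = Add(-8, Mul(1503, Pow(-1303, -1))) = Add(-8, Mul(1503, Rational(-1, 1303))) = Add(-8, Rational(-1503, 1303)) = Rational(-11927, 1303) ≈ -9.1535)
Mul(-1574, Add(Add(Mul(-576, Pow(-640, -1)), Mul(Add(195, 195), Pow(95, -1))), s)) = Mul(-1574, Add(Add(Mul(-576, Pow(-640, -1)), Mul(Add(195, 195), Pow(95, -1))), Rational(-11927, 1303))) = Mul(-1574, Add(Add(Mul(-576, Rational(-1, 640)), Mul(390, Rational(1, 95))), Rational(-11927, 1303))) = Mul(-1574, Add(Add(Rational(9, 10), Rational(78, 19)), Rational(-11927, 1303))) = Mul(-1574, Add(Rational(951, 190), Rational(-11927, 1303))) = Mul(-1574, Rational(-1026977, 247570)) = Rational(808230899, 123785)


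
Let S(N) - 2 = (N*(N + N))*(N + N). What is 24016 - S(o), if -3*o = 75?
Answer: 86514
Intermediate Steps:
o = -25 (o = -1/3*75 = -25)
S(N) = 2 + 4*N**3 (S(N) = 2 + (N*(N + N))*(N + N) = 2 + (N*(2*N))*(2*N) = 2 + (2*N**2)*(2*N) = 2 + 4*N**3)
24016 - S(o) = 24016 - (2 + 4*(-25)**3) = 24016 - (2 + 4*(-15625)) = 24016 - (2 - 62500) = 24016 - 1*(-62498) = 24016 + 62498 = 86514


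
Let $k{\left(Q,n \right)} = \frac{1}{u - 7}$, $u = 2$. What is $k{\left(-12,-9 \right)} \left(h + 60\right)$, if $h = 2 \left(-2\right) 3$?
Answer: $- \frac{48}{5} \approx -9.6$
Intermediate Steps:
$h = -12$ ($h = \left(-4\right) 3 = -12$)
$k{\left(Q,n \right)} = - \frac{1}{5}$ ($k{\left(Q,n \right)} = \frac{1}{2 - 7} = \frac{1}{-5} = - \frac{1}{5}$)
$k{\left(-12,-9 \right)} \left(h + 60\right) = - \frac{-12 + 60}{5} = \left(- \frac{1}{5}\right) 48 = - \frac{48}{5}$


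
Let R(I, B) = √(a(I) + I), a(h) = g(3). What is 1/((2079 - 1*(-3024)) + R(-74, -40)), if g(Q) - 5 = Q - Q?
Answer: 1701/8680226 - I*√69/26040678 ≈ 0.00019596 - 3.1899e-7*I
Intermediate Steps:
g(Q) = 5 (g(Q) = 5 + (Q - Q) = 5 + 0 = 5)
a(h) = 5
R(I, B) = √(5 + I)
1/((2079 - 1*(-3024)) + R(-74, -40)) = 1/((2079 - 1*(-3024)) + √(5 - 74)) = 1/((2079 + 3024) + √(-69)) = 1/(5103 + I*√69)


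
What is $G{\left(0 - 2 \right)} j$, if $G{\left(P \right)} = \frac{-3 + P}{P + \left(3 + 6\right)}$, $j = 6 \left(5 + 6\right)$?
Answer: $- \frac{330}{7} \approx -47.143$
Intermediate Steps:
$j = 66$ ($j = 6 \cdot 11 = 66$)
$G{\left(P \right)} = \frac{-3 + P}{9 + P}$ ($G{\left(P \right)} = \frac{-3 + P}{P + 9} = \frac{-3 + P}{9 + P}$)
$G{\left(0 - 2 \right)} j = \frac{-3 + \left(0 - 2\right)}{9 + \left(0 - 2\right)} 66 = \frac{-3 - 2}{9 - 2} \cdot 66 = \frac{1}{7} \left(-5\right) 66 = \left(- \frac{5}{7}\right) 66 = - \frac{330}{7}$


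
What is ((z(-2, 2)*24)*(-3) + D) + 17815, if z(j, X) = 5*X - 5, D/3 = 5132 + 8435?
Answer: 58156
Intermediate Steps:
D = 40701 (D = 3*(5132 + 8435) = 3*13567 = 40701)
z(j, X) = -5 + 5*X
((z(-2, 2)*24)*(-3) + D) + 17815 = (((-5 + 5*2)*24)*(-3) + 40701) + 17815 = (((-5 + 10)*24)*(-3) + 40701) + 17815 = ((5*24)*(-3) + 40701) + 17815 = (120*(-3) + 40701) + 17815 = (-360 + 40701) + 17815 = 40341 + 17815 = 58156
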